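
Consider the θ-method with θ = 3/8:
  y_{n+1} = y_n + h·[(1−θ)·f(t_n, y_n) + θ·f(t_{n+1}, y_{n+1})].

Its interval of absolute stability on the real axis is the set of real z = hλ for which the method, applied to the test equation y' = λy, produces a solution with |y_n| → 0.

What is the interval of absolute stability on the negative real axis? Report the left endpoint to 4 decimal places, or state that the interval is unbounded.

z∈(-8.0000,0).

Test eqn y'=λy, z=hλ:
  y_{n+1} = y_n + z·[5/8·y_n + 3/8·y_{n+1}] ⇒ (1 − 3/8z)y_{n+1} = (1 + 5/8z)y_n
  R(z) = (1 + 5/8z)/(1 − 3/8z).

Find x<0 with |R(x)|<1.
x=-1.64: |R|=0.0155
R=−1: 1+5/8x = −1+3/8x ⇒ -1/4x=2 ⇒ x=2/(-1/4)=-8.0000
Confirm numerically:
  x=-6.494: |R|=0.89040 <1
  x=-4.686: |R|=0.69952 <1
  x=-4.402: |R|=0.66066 <1
  x=-8.553: |R|=1.03286 >1
  x=-8.434: |R|=1.02606 >1
  x=-8.323: |R|=1.01959 >1
Interval (-8.0000, 0).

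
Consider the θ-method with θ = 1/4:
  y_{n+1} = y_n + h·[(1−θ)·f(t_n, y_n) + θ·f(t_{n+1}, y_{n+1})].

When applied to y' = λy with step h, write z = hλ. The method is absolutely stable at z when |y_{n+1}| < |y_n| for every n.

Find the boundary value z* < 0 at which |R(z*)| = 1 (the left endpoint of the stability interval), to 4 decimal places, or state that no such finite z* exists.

left endpoint -4.0000.

Test eqn y'=λy, z=hλ:
  y_{n+1} = y_n + z·[3/4·y_n + 1/4·y_{n+1}] ⇒ (1 − 1/4z)y_{n+1} = (1 + 3/4z)y_n
  R(z) = (1 + 3/4z)/(1 − 1/4z).

Find x<0 with |R(x)|<1.
x=-1.6: |R|=0.1429
R=−1: 1+3/4x = −1+1/4x ⇒ -1/2x=2 ⇒ x=2/(-1/2)=-4.0000
Confirm numerically:
  x=-3.719: |R|=0.92719 <1
  x=-2.940: |R|=0.69452 <1
  x=-2.336: |R|=0.47475 <1
  x=-1.677: |R|=0.18161 <1
  x=-4.559: |R|=1.13062 >1
  x=-4.070: |R|=1.01735 >1
So |R|<1 on (-4.0000, 0).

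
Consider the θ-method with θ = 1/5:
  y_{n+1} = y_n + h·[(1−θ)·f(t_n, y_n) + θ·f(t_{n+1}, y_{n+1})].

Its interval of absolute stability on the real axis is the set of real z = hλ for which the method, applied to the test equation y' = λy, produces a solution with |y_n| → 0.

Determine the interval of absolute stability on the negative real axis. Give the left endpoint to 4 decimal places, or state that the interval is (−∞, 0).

(-3.3333, 0).

With y'=λy (z=hλ):
  y_{n+1} = y_n + z·[4/5·y_n + 1/5·y_{n+1}] ⇒ (1 − 1/5z)y_{n+1} = (1 + 4/5z)y_n
  ⇒ R(z) = (1 + 4/5z)/(1 − 1/5z).

Boundary: |R(x)|=1, x<0.
x=-1.06: |R|=0.1254
R=−1: 1+4/5x = −1+1/5x ⇒ -3/5x=2 ⇒ x=2/(-3/5)=-3.3333
Confirm numerically:
  x=-2.840: |R|=0.81122 <1
  x=-2.356: |R|=0.60141 <1
  x=-2.289: |R|=0.57017 <1
  x=-2.066: |R|=0.46193 <1
  x=-3.717: |R|=1.13204 >1
  x=-3.670: |R|=1.11649 >1
Interval (-3.3333, 0).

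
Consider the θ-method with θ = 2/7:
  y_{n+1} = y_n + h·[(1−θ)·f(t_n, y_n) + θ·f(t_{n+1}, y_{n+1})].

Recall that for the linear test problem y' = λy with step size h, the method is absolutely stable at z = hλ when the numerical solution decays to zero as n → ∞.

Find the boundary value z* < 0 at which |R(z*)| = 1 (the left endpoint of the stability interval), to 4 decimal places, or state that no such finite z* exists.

left endpoint -4.6667.

With y'=λy (z=hλ):
  y_{n+1} = y_n + z·[5/7·y_n + 2/7·y_{n+1}] ⇒ (1 − 2/7z)y_{n+1} = (1 + 5/7z)y_n
  Hence R(z) = (1 + 5/7z)/(1 − 2/7z).

Boundary: |R(x)|=1, x<0.
x=-1.14: |R|=0.1401
R=−1: 1+5/7x = −1+2/7x ⇒ -3/7x=2 ⇒ x=2/(-3/7)=-4.6667
Confirm numerically:
  x=-3.813: |R|=0.82490 <1
  x=-3.619: |R|=0.77925 <1
  x=-3.487: |R|=0.74674 <1
  x=-5.253: |R|=1.10048 >1
  x=-5.094: |R|=1.07459 >1
Interval (-4.6667, 0).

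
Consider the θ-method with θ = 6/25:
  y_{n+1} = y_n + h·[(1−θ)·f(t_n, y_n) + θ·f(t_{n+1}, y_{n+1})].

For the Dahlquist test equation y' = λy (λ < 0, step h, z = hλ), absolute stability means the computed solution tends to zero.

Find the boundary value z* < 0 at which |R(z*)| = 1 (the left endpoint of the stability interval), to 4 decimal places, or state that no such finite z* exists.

left endpoint -3.8462.

Set f=λy, z=hλ:
  y_{n+1} = y_n + z·[19/25·y_n + 6/25·y_{n+1}] ⇒ (1 − 6/25z)y_{n+1} = (1 + 19/25z)y_n
  so R(z) = (1 + 19/25z)/(1 − 6/25z).

Boundary: |R(x)|=1, x<0.
x=-1.29: |R|=0.0150
R=−1: 1+19/25x = −1+6/25x ⇒ -13/25x=2 ⇒ x=2/(-13/25)=-3.8462
Confirm numerically:
  x=-3.605: |R|=0.93277 <1
  x=-3.474: |R|=0.89447 <1
  x=-1.988: |R|=0.34586 <1
  x=-4.370: |R|=1.13296 >1
  x=-4.192: |R|=1.08965 >1
Stable set (-3.8462, 0).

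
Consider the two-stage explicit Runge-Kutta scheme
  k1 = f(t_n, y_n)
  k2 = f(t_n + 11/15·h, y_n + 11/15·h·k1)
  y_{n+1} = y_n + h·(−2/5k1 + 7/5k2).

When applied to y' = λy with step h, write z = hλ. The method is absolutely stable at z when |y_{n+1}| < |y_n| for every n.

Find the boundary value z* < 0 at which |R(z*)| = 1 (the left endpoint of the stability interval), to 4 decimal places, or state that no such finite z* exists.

left endpoint -0.9740.

Test eqn y'=λy, z=hλ:
  k1=λy_n ⇒ h·k1=z·y_n;  k2=λ(1+11/15z)y_n ⇒ h·k2=z(1+11/15z)y_n
  y_{n+1}/y_n = 1 − 2/5z + 7/5z(1+11/15z) = 1 + z + 77/75z²
  so R(z) = 1 + z + 77/75z².

Boundary: |R(x)|=1, x<0.
x=-1.67: |R|=2.1933
R=1: x+77/75x²=0 ⇒ x=−75/77=-0.9740; min R=1−1/(4·77/75)=0.7565>−1
Confirm numerically:
  x=-0.551: |R|=0.76070 <1
  x=-0.473: |R|=0.75670 <1
  x=-0.471: |R|=0.75676 <1
  x=-1.511: |R|=1.83300 >1
  x=-1.437: |R|=1.68303 >1
  x=-1.430: |R|=1.66943 >1
Interval (-0.9740, 0).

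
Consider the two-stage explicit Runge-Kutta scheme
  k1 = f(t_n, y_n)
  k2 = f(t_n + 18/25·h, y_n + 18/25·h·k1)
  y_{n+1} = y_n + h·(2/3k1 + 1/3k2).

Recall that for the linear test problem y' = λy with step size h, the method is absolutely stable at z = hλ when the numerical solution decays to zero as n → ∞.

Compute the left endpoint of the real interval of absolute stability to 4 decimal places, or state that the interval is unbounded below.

Test eqn y'=λy, z=hλ:
  k1=λy_n ⇒ h·k1=z·y_n;  k2=λ(1+18/25z)y_n ⇒ h·k2=z(1+18/25z)y_n
  y_{n+1}/y_n = 1 + 2/3z + 1/3z(1+18/25z) = 1 + z + 6/25z²
  Hence R(z) = 1 + z + 6/25z².

Find x<0 with |R(x)|<1.
x=-1.69: |R|=0.0045
R=1: x+6/25x²=0 ⇒ x=−25/6=-4.1667; min R=1−1/(4·6/25)=-0.0417>−1
Confirm numerically:
  x=-3.997: |R|=0.83724 <1
  x=-3.950: |R|=0.79460 <1
  x=-3.874: |R|=0.72789 <1
  x=-3.126: |R|=0.21925 <1
  x=-4.731: |R|=1.64077 >1
  x=-4.193: |R|=1.02650 >1
Interval (-4.1667, 0).

z* = -4.1667.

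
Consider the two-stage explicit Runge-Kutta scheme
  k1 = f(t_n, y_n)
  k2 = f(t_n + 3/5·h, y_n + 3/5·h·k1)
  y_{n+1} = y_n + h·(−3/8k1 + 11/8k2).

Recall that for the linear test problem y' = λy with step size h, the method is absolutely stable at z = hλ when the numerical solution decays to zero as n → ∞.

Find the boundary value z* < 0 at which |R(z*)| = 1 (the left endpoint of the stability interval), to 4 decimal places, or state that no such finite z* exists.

z* = -1.2121.

Set f=λy, z=hλ:
  k1=λy_n ⇒ h·k1=z·y_n;  k2=λ(1+3/5z)y_n ⇒ h·k2=z(1+3/5z)y_n
  y_{n+1}/y_n = 1 − 3/8z + 11/8z(1+3/5z) = 1 + z + 33/40z²
  Hence R(z) = 1 + z + 33/40z².

Need |R(x)|<1, x<0.
x=-0.74: |R|=0.7118
R=1: x+33/40x²=0 ⇒ x=−40/33=-1.2121; min R=1−1/(4·33/40)=0.6970>−1
Confirm numerically:
  x=-0.749: |R|=0.71383 <1
  x=-0.739: |R|=0.71155 <1
  x=-0.713: |R|=0.70640 <1
  x=-1.790: |R|=1.85338 >1
  x=-1.514: |R|=1.37706 >1
  x=-1.357: |R|=1.16220 >1
Interval (-1.2121, 0).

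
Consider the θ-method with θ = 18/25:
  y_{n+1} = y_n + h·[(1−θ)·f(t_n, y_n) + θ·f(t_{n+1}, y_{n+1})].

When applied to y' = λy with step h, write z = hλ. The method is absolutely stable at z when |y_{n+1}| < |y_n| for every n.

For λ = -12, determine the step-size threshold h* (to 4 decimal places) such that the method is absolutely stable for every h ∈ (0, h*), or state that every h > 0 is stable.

unbounded; (−∞, 0). Any h>0 works for λ=-12.

Test eqn y'=λy, z=hλ:
  y_{n+1} = y_n + z·[7/25·y_n + 18/25·y_{n+1}] ⇒ (1 − 18/25z)y_{n+1} = (1 + 7/25z)y_n
  so R(z) = (1 + 7/25z)/(1 − 18/25z).

Solve |R(x)|<1 on ℝ⁻.
x=-1.63: |R|=0.2501
x=-2: |R|=0.1803
x=-10: |R|=0.2195
x=-100: |R|=0.3699
θ=18/25≥1/2 ⇒ |1+7/25x|<|1−18/25x| ∀x<0 ⇒ unbounded interval.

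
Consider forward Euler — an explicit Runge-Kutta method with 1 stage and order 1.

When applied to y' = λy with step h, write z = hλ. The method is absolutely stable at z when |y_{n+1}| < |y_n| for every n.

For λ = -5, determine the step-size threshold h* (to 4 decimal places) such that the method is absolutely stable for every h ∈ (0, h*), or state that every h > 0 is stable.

Set f=λy, z=hλ:
  order 1, 1-stage ⇒ R(z)=1+z
  (e.g. R(-1.28)=-0.28000, |R|=0.28000)

Boundary: |R(x)|=1, x<0.
x=-1.28: |R|=0.2800
|R(-2.34)|=1.3400 |R(-2.25)|=1.2500 |R(-2.08)|=1.0800
Bisect:
  x_lo=-2.6807 |R|=1.6807  x_hi=-0.1740 |R|=0.8260
  mid=-1.42734 |R|=0.42734 →hi
  mid=-2.05401 |R|=1.05401 →lo
  mid=-1.74068 |R|=0.74068 →hi
  mid=-1.89734 |R|=0.89734 →hi
  mid=-1.97568 |R|=0.97568 →hi
  mid=-2.01484 |R|=1.01484 →lo
  mid=-1.99526 |R|=0.99526 →hi
  mid=-2.00505 |R|=1.00505 →lo
  mid=-2.00016 |R|=1.00016 →lo
  mid=-1.99771 |R|=0.99771 →hi
  ...
  [-2.00000,-1.99985] ⇒ x*=-2.0000
Stable set (-2.0000, 0).

(-2.0000,0); λ=-5 ⇒ h* = 0.4000.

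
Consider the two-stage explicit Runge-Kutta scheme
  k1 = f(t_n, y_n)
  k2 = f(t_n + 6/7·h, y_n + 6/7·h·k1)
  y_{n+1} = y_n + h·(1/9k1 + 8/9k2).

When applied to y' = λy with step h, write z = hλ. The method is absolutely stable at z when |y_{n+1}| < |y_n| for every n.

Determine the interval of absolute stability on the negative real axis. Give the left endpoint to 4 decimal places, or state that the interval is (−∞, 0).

With y'=λy (z=hλ):
  k1=λy_n ⇒ h·k1=z·y_n;  k2=λ(1+6/7z)y_n ⇒ h·k2=z(1+6/7z)y_n
  y_{n+1}/y_n = 1 + 1/9z + 8/9z(1+6/7z) = 1 + z + 16/21z²
  ⇒ R(z) = 1 + z + 16/21z².

Need |R(x)|<1, x<0.
x=-0.83: |R|=0.6949
R=1: x+16/21x²=0 ⇒ x=−21/16=-1.3125; min R=1−1/(4·16/21)=0.6719>−1
Confirm numerically:
  x=-1.085: |R|=0.81193 <1
  x=-0.900: |R|=0.71714 <1
  x=-0.804: |R|=0.68851 <1
  x=-1.855: |R|=1.76673 >1
  x=-1.673: |R|=1.45952 >1
  x=-1.369: |R|=1.05893 >1
Stable set (-1.3125, 0).

z∈(-1.3125,0).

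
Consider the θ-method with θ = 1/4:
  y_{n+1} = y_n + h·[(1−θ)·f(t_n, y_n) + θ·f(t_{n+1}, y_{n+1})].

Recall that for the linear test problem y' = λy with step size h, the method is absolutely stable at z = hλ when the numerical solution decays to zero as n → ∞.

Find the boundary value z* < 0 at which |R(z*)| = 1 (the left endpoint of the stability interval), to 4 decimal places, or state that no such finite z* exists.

z* = -4.0000.

Test eqn y'=λy, z=hλ:
  y_{n+1} = y_n + z·[3/4·y_n + 1/4·y_{n+1}] ⇒ (1 − 1/4z)y_{n+1} = (1 + 3/4z)y_n
  Hence R(z) = (1 + 3/4z)/(1 − 1/4z).

Solve |R(x)|<1 on ℝ⁻.
x=-1.17: |R|=0.0948
R=−1: 1+3/4x = −1+1/4x ⇒ -1/2x=2 ⇒ x=2/(-1/2)=-4.0000
Confirm numerically:
  x=-3.306: |R|=0.81002 <1
  x=-2.145: |R|=0.39626 <1
  x=-1.640: |R|=0.16312 <1
  x=-4.290: |R|=1.06996 >1
  x=-4.161: |R|=1.03946 >1
Stable set (-4.0000, 0).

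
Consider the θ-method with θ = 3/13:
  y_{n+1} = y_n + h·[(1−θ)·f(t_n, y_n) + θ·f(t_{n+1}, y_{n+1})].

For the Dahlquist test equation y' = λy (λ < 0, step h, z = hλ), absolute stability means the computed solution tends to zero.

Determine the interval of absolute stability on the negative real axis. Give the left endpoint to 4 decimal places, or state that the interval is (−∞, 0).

z∈(-3.7143,0).

On y'=λy, z=hλ:
  y_{n+1} = y_n + z·[10/13·y_n + 3/13·y_{n+1}] ⇒ (1 − 3/13z)y_{n+1} = (1 + 10/13z)y_n
  Hence R(z) = (1 + 10/13z)/(1 − 3/13z).

Find x<0 with |R(x)|<1.
x=-1.23: |R|=0.0419
R=−1: 1+10/13x = −1+3/13x ⇒ -7/13x=2 ⇒ x=2/(-7/13)=-3.7143
Confirm numerically:
  x=-2.060: |R|=0.39625 <1
  x=-1.648: |R|=0.19394 <1
  x=-1.613: |R|=0.17546 <1
  x=-4.043: |R|=1.09157 >1
  x=-3.926: |R|=1.05981 >1
So |R|<1 on (-3.7143, 0).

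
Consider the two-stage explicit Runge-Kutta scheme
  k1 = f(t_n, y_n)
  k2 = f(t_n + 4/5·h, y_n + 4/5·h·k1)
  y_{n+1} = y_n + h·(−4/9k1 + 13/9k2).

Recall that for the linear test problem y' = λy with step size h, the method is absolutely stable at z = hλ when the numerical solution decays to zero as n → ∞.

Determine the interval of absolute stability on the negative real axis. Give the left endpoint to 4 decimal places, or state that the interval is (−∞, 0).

Set f=λy, z=hλ:
  k1=λy_n ⇒ h·k1=z·y_n;  k2=λ(1+4/5z)y_n ⇒ h·k2=z(1+4/5z)y_n
  y_{n+1}/y_n = 1 − 4/9z + 13/9z(1+4/5z) = 1 + z + 52/45z²
  so R(z) = 1 + z + 52/45z².

Solve |R(x)|<1 on ℝ⁻.
x=-1.4: |R|=1.8649
R=1: x+52/45x²=0 ⇒ x=−45/52=-0.8654; min R=1−1/(4·52/45)=0.7837>−1
Confirm numerically:
  x=-0.695: |R|=0.86316 <1
  x=-0.687: |R|=0.85839 <1
  x=-0.421: |R|=0.78381 <1
  x=-1.355: |R|=1.76663 >1
  x=-1.043: |R|=1.21407 >1
  x=-0.953: |R|=1.09649 >1
Stable set (-0.8654, 0).

(-0.8654, 0).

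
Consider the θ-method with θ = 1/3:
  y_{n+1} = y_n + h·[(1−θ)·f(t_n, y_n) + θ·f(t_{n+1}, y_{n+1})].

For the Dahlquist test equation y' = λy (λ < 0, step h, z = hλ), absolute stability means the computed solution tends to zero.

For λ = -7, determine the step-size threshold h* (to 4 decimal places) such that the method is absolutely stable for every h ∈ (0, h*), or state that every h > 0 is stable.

(-6.0000,0); λ=-7 ⇒ h* = (6)/7 = 0.8571.

On y'=λy, z=hλ:
  y_{n+1} = y_n + z·[2/3·y_n + 1/3·y_{n+1}] ⇒ (1 − 1/3z)y_{n+1} = (1 + 2/3z)y_n
  R(z) = (1 + 2/3z)/(1 − 1/3z).

Find x<0 with |R(x)|<1.
x=-1.49: |R|=0.0045
R=−1: 1+2/3x = −1+1/3x ⇒ -1/3x=2 ⇒ x=2/(-1/3)=-6.0000
Confirm numerically:
  x=-5.302: |R|=0.91592 <1
  x=-4.001: |R|=0.71447 <1
  x=-3.342: |R|=0.58089 <1
  x=-2.758: |R|=0.43696 <1
  x=-6.491: |R|=1.05173 >1
  x=-6.315: |R|=1.03382 >1
  x=-6.162: |R|=1.01768 >1
Stable set (-6.0000, 0).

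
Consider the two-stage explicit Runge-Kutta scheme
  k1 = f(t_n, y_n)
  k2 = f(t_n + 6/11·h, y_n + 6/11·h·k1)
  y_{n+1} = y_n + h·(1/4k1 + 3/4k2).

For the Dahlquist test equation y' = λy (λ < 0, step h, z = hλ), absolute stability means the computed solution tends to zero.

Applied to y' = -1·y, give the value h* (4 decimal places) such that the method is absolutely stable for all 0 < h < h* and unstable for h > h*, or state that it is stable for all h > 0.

(-2.4444,0); λ=-1 ⇒ h* = (22/9)/1 = 2.4444.

Set f=λy, z=hλ:
  k1=λy_n ⇒ h·k1=z·y_n;  k2=λ(1+6/11z)y_n ⇒ h·k2=z(1+6/11z)y_n
  y_{n+1}/y_n = 1 + 1/4z + 3/4z(1+6/11z) = 1 + z + 9/22z²
  R(z) = 1 + z + 9/22z².

Solve |R(x)|<1 on ℝ⁻.
x=-1.55: |R|=0.4328
R=1: x+9/22x²=0 ⇒ x=−22/9=-2.4444; min R=1−1/(4·9/22)=0.3889>−1
Confirm numerically:
  x=-1.920: |R|=0.58807 <1
  x=-1.745: |R|=0.50069 <1
  x=-1.369: |R|=0.39770 <1
  x=-2.798: |R|=1.40469 >1
  x=-2.700: |R|=1.28227 >1
Stable set (-2.4444, 0).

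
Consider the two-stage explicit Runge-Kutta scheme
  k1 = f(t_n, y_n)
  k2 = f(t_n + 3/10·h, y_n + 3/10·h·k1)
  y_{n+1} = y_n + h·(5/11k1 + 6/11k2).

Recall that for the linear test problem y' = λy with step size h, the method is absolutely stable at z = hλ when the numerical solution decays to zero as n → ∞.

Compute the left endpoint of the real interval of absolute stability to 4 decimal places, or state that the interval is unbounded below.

With y'=λy (z=hλ):
  k1=λy_n ⇒ h·k1=z·y_n;  k2=λ(1+3/10z)y_n ⇒ h·k2=z(1+3/10z)y_n
  y_{n+1}/y_n = 1 + 5/11z + 6/11z(1+3/10z) = 1 + z + 9/55z²
  so R(z) = 1 + z + 9/55z².

Find x<0 with |R(x)|<1.
x=-0.84: |R|=0.2755
R=1: x+9/55x²=0 ⇒ x=−55/9=-6.1111; min R=1−1/(4·9/55)=-0.5278>−1
Confirm numerically:
  x=-5.065: |R|=0.13296 <1
  x=-3.813: |R|=0.43390 <1
  x=-3.616: |R|=0.47638 <1
  x=-6.454: |R|=1.36213 >1
  x=-6.413: |R|=1.31680 >1
  x=-6.399: |R|=1.30145 >1
Stable set (-6.1111, 0).

left endpoint -6.1111.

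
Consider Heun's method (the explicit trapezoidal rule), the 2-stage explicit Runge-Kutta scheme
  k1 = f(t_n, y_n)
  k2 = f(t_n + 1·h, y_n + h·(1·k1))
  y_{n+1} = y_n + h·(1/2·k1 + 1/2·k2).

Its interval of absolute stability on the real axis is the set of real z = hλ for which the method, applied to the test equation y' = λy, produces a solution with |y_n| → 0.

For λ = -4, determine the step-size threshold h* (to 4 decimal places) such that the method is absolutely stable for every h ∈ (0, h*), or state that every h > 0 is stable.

Set f=λy, z=hλ:
  order 2, 2-stage ⇒ R(z)=1+z+z^2/2
  (e.g. R(-0.46)=0.64580, |R|=0.64580)

Solve |R(x)|<1 on ℝ⁻.
x=-0.46: |R|=0.6458
|R(-1.29)|=0.5421 |R(-0.93)|=0.5025 |R(-0.84)|=0.5128
Bisect:
  x_lo=-2.6831 |R|=1.9163  x_hi=-0.1688 |R|=0.8455
  mid=-1.42592 |R|=0.59070 →hi
  mid=-2.05448 |R|=1.05597 →lo
  mid=-1.74020 |R|=0.77395 →hi
  mid=-1.89734 |R|=0.90261 →hi
  mid=-1.97591 |R|=0.97620 →hi
  mid=-2.01520 |R|=1.01531 →lo
  mid=-1.99556 |R|=0.99557 →hi
  mid=-2.00538 |R|=1.00539 →lo
  mid=-2.00047 |R|=1.00047 →lo
  mid=-1.99801 |R|=0.99801 →hi
  ...
  [-2.00001,-1.99985] ⇒ x*=-2.0000
Stable set (-2.0000, 0).

(-2.0000,0); λ=-4 ⇒ h* = 0.5000.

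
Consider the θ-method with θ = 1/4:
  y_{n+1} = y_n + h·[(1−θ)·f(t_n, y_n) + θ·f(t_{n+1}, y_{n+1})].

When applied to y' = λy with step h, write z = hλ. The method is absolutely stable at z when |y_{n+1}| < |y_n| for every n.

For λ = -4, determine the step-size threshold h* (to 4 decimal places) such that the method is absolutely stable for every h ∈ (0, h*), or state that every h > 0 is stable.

Set f=λy, z=hλ:
  y_{n+1} = y_n + z·[3/4·y_n + 1/4·y_{n+1}] ⇒ (1 − 1/4z)y_{n+1} = (1 + 3/4z)y_n
  Hence R(z) = (1 + 3/4z)/(1 − 1/4z).

Need |R(x)|<1, x<0.
x=-1.76: |R|=0.2222
R=−1: 1+3/4x = −1+1/4x ⇒ -1/2x=2 ⇒ x=2/(-1/2)=-4.0000
Confirm numerically:
  x=-3.233: |R|=0.78792 <1
  x=-3.211: |R|=0.78117 <1
  x=-2.520: |R|=0.54601 <1
  x=-2.274: |R|=0.44979 <1
  x=-4.543: |R|=1.12712 >1
  x=-4.530: |R|=1.12427 >1
  x=-4.274: |R|=1.06623 >1
Stable set (-4.0000, 0).

(-4.0000,0); λ=-4 ⇒ h* = (4)/4 = 1.0000.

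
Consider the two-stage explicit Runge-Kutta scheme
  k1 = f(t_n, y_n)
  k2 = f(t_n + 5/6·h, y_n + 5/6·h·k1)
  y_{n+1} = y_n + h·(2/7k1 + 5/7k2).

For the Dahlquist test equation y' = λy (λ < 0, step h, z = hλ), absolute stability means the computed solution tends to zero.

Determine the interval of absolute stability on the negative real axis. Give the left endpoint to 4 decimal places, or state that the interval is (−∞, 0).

(-1.6800, 0).

Test eqn y'=λy, z=hλ:
  k1=λy_n ⇒ h·k1=z·y_n;  k2=λ(1+5/6z)y_n ⇒ h·k2=z(1+5/6z)y_n
  y_{n+1}/y_n = 1 + 2/7z + 5/7z(1+5/6z) = 1 + z + 25/42z²
  so R(z) = 1 + z + 25/42z².

Find x<0 with |R(x)|<1.
x=-0.77: |R|=0.5829
R=1: x+25/42x²=0 ⇒ x=−42/25=-1.6800; min R=1−1/(4·25/42)=0.5800>−1
Confirm numerically:
  x=-1.382: |R|=0.75486 <1
  x=-1.218: |R|=0.66505 <1
  x=-0.782: |R|=0.58200 <1
  x=-1.845: |R|=1.18121 >1
  x=-1.800: |R|=1.12857 >1
Stable set (-1.6800, 0).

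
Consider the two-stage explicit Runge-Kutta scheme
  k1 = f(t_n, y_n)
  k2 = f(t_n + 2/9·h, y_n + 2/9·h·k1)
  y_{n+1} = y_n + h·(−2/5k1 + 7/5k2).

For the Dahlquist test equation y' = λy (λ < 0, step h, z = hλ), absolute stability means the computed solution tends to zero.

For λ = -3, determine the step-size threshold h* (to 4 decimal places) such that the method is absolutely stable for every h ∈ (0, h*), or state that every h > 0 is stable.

(-3.2143,0); λ=-3 ⇒ h* = (45/14)/3 = 1.0714.

With y'=λy (z=hλ):
  k1=λy_n ⇒ h·k1=z·y_n;  k2=λ(1+2/9z)y_n ⇒ h·k2=z(1+2/9z)y_n
  y_{n+1}/y_n = 1 − 2/5z + 7/5z(1+2/9z) = 1 + z + 14/45z²
  so R(z) = 1 + z + 14/45z².

Solve |R(x)|<1 on ℝ⁻.
x=-1.51: |R|=0.1994
R=1: x+14/45x²=0 ⇒ x=−45/14=-3.2143; min R=1−1/(4·14/45)=0.1964>−1
Confirm numerically:
  x=-1.862: |R|=0.21664 <1
  x=-1.788: |R|=0.20660 <1
  x=-1.581: |R|=0.19664 <1
  x=-1.550: |R|=0.19744 <1
  x=-3.571: |R|=1.39630 >1
  x=-3.344: |R|=1.13495 >1
So |R|<1 on (-3.2143, 0).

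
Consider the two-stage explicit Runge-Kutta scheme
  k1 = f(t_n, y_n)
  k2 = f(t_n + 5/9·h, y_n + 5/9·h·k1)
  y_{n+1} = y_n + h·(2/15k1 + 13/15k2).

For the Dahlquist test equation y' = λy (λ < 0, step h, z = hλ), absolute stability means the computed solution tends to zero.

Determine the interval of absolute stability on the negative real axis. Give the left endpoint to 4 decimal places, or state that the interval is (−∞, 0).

(-2.0769, 0).

Test eqn y'=λy, z=hλ:
  k1=λy_n ⇒ h·k1=z·y_n;  k2=λ(1+5/9z)y_n ⇒ h·k2=z(1+5/9z)y_n
  y_{n+1}/y_n = 1 + 2/15z + 13/15z(1+5/9z) = 1 + z + 13/27z²
  so R(z) = 1 + z + 13/27z².

Solve |R(x)|<1 on ℝ⁻.
x=-0.9: |R|=0.4900
R=1: x+13/27x²=0 ⇒ x=−27/13=-2.0769; min R=1−1/(4·13/27)=0.4808>−1
Confirm numerically:
  x=-1.820: |R|=0.77486 <1
  x=-1.700: |R|=0.69148 <1
  x=-1.345: |R|=0.52601 <1
  x=-2.608: |R|=1.66688 >1
  x=-2.134: |R|=1.05865 >1
Stable set (-2.0769, 0).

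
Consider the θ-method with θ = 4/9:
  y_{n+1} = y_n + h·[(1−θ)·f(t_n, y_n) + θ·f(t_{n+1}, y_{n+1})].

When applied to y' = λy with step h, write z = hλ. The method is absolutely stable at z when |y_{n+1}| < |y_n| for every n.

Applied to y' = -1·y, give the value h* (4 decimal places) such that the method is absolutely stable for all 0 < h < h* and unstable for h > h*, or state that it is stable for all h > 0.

Test eqn y'=λy, z=hλ:
  y_{n+1} = y_n + z·[5/9·y_n + 4/9·y_{n+1}] ⇒ (1 − 4/9z)y_{n+1} = (1 + 5/9z)y_n
  so R(z) = (1 + 5/9z)/(1 − 4/9z).

Solve |R(x)|<1 on ℝ⁻.
x=-0.41: |R|=0.6532
R=−1: 1+5/9x = −1+4/9x ⇒ -1/9x=2 ⇒ x=2/(-1/9)=-18.0000
Confirm numerically:
  x=-16.082: |R|=0.97384 <1
  x=-15.678: |R|=0.96762 <1
  x=-11.646: |R|=0.88569 <1
  x=-18.508: |R|=1.00612 >1
  x=-18.477: |R|=1.00575 >1
  x=-18.285: |R|=1.00347 >1
Interval (-18.0000, 0).

(-18.0000,0); λ=-1 ⇒ h* = (18)/1 = 18.0000.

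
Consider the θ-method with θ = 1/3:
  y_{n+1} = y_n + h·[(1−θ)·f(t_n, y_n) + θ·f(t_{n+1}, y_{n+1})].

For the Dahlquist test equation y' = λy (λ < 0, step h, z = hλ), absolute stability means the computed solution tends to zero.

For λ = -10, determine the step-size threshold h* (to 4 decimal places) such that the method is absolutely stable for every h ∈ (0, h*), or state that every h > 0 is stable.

(-6.0000,0); λ=-10 ⇒ h* = (6)/10 = 0.6000.

With y'=λy (z=hλ):
  y_{n+1} = y_n + z·[2/3·y_n + 1/3·y_{n+1}] ⇒ (1 − 1/3z)y_{n+1} = (1 + 2/3z)y_n
  R(z) = (1 + 2/3z)/(1 − 1/3z).

Boundary: |R(x)|=1, x<0.
x=-1.35: |R|=0.0690
R=−1: 1+2/3x = −1+1/3x ⇒ -1/3x=2 ⇒ x=2/(-1/3)=-6.0000
Confirm numerically:
  x=-4.557: |R|=0.80905 <1
  x=-4.243: |R|=0.75742 <1
  x=-4.031: |R|=0.71995 <1
  x=-3.434: |R|=0.60118 <1
  x=-6.514: |R|=1.05403 >1
  x=-6.219: |R|=1.02376 >1
So |R|<1 on (-6.0000, 0).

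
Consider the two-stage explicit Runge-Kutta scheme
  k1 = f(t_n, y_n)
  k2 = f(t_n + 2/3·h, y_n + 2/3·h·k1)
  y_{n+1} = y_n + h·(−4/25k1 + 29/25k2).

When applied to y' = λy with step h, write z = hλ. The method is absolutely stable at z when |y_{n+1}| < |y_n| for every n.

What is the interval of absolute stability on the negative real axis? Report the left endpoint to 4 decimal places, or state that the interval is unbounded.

Set f=λy, z=hλ:
  k1=λy_n ⇒ h·k1=z·y_n;  k2=λ(1+2/3z)y_n ⇒ h·k2=z(1+2/3z)y_n
  y_{n+1}/y_n = 1 − 4/25z + 29/25z(1+2/3z) = 1 + z + 58/75z²
  R(z) = 1 + z + 58/75z².

Solve |R(x)|<1 on ℝ⁻.
x=-0.96: |R|=0.7527
R=1: x+58/75x²=0 ⇒ x=−75/58=-1.2931; min R=1−1/(4·58/75)=0.6767>−1
Confirm numerically:
  x=-0.875: |R|=0.71708 <1
  x=-0.739: |R|=0.68333 <1
  x=-0.625: |R|=0.67708 <1
  x=-1.473: |R|=1.20492 >1
  x=-1.408: |R|=1.12511 >1
Interval (-1.2931, 0).

(-1.2931, 0).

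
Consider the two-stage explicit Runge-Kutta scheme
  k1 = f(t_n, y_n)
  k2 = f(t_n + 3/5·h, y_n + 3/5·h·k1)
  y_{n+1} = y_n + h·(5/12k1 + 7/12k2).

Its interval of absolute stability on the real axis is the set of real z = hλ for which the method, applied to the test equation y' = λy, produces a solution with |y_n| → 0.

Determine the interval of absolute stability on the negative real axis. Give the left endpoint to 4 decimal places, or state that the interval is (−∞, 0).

Set f=λy, z=hλ:
  k1=λy_n ⇒ h·k1=z·y_n;  k2=λ(1+3/5z)y_n ⇒ h·k2=z(1+3/5z)y_n
  y_{n+1}/y_n = 1 + 5/12z + 7/12z(1+3/5z) = 1 + z + 7/20z²
  R(z) = 1 + z + 7/20z².

Find x<0 with |R(x)|<1.
x=-1.12: |R|=0.3190
R=1: x+7/20x²=0 ⇒ x=−20/7=-2.8571; min R=1−1/(4·7/20)=0.2857>−1
Confirm numerically:
  x=-2.581: |R|=0.75055 <1
  x=-2.227: |R|=0.50884 <1
  x=-1.560: |R|=0.29176 <1
  x=-1.203: |R|=0.30352 <1
  x=-3.199: |R|=1.38276 >1
  x=-2.900: |R|=1.04350 >1
Stable set (-2.8571, 0).

(-2.8571, 0).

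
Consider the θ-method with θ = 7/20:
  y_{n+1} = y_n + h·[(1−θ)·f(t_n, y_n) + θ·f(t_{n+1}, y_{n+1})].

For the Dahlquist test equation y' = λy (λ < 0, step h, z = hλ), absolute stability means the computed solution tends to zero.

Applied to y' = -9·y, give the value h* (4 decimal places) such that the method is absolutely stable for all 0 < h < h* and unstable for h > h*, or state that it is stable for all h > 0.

Set f=λy, z=hλ:
  y_{n+1} = y_n + z·[13/20·y_n + 7/20·y_{n+1}] ⇒ (1 − 7/20z)y_{n+1} = (1 + 13/20z)y_n
  ⇒ R(z) = (1 + 13/20z)/(1 − 7/20z).

Need |R(x)|<1, x<0.
x=-1.31: |R|=0.1018
R=−1: 1+13/20x = −1+7/20x ⇒ -3/10x=2 ⇒ x=2/(-3/10)=-6.6667
Confirm numerically:
  x=-4.691: |R|=0.77565 <1
  x=-3.833: |R|=0.63695 <1
  x=-2.682: |R|=0.38340 <1
  x=-7.046: |R|=1.03283 >1
  x=-6.897: |R|=1.02024 >1
  x=-6.846: |R|=1.01584 >1
Stable set (-6.6667, 0).

(-6.6667,0); λ=-9 ⇒ h* = (20/3)/9 = 0.7407.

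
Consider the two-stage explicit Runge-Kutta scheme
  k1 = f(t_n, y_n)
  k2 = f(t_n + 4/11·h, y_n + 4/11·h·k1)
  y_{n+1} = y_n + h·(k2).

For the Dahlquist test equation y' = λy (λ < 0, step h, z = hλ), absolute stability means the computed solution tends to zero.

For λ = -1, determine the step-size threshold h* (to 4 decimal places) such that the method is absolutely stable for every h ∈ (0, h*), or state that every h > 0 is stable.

Set f=λy, z=hλ:
  k1=λy_n ⇒ h·k1=z·y_n;  k2=λ(1+4/11z)y_n ⇒ h·k2=z(1+4/11z)y_n
  y_{n+1}/y_n = 1 + z(1+4/11z) = 1 + z + 4/11z²
  ⇒ R(z) = 1 + z + 4/11z².

Find x<0 with |R(x)|<1.
x=-0.8: |R|=0.4327
R=1: x+4/11x²=0 ⇒ x=−11/4=-2.7500; min R=1−1/(4·4/11)=0.3125>−1
Confirm numerically:
  x=-2.645: |R|=0.89901 <1
  x=-2.577: |R|=0.83788 <1
  x=-1.869: |R|=0.40124 <1
  x=-1.370: |R|=0.31251 <1
  x=-3.120: |R|=1.41978 >1
  x=-2.912: |R|=1.17154 >1
Interval (-2.7500, 0).

(-2.7500,0); λ=-1 ⇒ h* = (11/4)/1 = 2.7500.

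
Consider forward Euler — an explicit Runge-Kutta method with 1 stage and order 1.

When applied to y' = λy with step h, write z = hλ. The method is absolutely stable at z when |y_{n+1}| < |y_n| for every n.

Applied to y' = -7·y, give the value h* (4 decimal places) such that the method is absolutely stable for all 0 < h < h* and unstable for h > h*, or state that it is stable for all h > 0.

Set f=λy, z=hλ:
  order 1, 1-stage ⇒ R(z)=1+z
  (e.g. R(-0.39)=0.61000, |R|=0.61000)

Solve |R(x)|<1 on ℝ⁻.
x=-0.39: |R|=0.6100
|R(-1.56)|=0.5600 |R(-1.04)|=0.0400 |R(-0.59)|=0.4100
Bisect:
  x_lo=-2.3096 |R|=1.3096  x_hi=-0.2513 |R|=0.7487
  mid=-1.28045 |R|=0.28045 →hi
  mid=-1.79504 |R|=0.79504 →hi
  mid=-2.05234 |R|=1.05234 →lo
  mid=-1.92369 |R|=0.92369 →hi
  mid=-1.98802 |R|=0.98802 →hi
  mid=-2.02018 |R|=1.02018 →lo
  mid=-2.00410 |R|=1.00410 →lo
  mid=-1.99606 |R|=0.99606 →hi
  mid=-2.00008 |R|=1.00008 →lo
  ...
  [-2.00008,-1.99995] ⇒ x*=-2.0000
Interval (-2.0000, 0).

(-2.0000,0); λ=-7 ⇒ h* = 0.2857.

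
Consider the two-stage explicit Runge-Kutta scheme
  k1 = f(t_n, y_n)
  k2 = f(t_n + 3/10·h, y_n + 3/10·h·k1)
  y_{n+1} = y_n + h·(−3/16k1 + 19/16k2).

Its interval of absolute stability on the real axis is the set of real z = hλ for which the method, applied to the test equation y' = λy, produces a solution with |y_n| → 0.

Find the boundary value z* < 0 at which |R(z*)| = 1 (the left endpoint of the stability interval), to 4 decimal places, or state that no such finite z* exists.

On y'=λy, z=hλ:
  k1=λy_n ⇒ h·k1=z·y_n;  k2=λ(1+3/10z)y_n ⇒ h·k2=z(1+3/10z)y_n
  y_{n+1}/y_n = 1 − 3/16z + 19/16z(1+3/10z) = 1 + z + 57/160z²
  R(z) = 1 + z + 57/160z².

Need |R(x)|<1, x<0.
x=-0.99: |R|=0.3592
R=1: x+57/160x²=0 ⇒ x=−160/57=-2.8070; min R=1−1/(4·57/160)=0.2982>−1
Confirm numerically:
  x=-2.774: |R|=0.96737 <1
  x=-2.743: |R|=0.93744 <1
  x=-2.007: |R|=0.42799 <1
  x=-1.210: |R|=0.31159 <1
  x=-3.346: |R|=1.64247 >1
  x=-3.041: |R|=1.25349 >1
So |R|<1 on (-2.8070, 0).

z* = -2.8070.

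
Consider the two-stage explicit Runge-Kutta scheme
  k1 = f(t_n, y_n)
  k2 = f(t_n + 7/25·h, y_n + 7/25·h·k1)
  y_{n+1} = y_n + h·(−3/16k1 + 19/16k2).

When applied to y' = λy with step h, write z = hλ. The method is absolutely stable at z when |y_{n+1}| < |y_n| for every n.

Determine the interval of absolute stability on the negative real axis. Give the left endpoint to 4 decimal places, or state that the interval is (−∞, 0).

Set f=λy, z=hλ:
  k1=λy_n ⇒ h·k1=z·y_n;  k2=λ(1+7/25z)y_n ⇒ h·k2=z(1+7/25z)y_n
  y_{n+1}/y_n = 1 − 3/16z + 19/16z(1+7/25z) = 1 + z + 133/400z²
  Hence R(z) = 1 + z + 133/400z².

Need |R(x)|<1, x<0.
x=-1.78: |R|=0.2735
R=1: x+133/400x²=0 ⇒ x=−400/133=-3.0075; min R=1−1/(4·133/400)=0.2481>−1
Confirm numerically:
  x=-2.860: |R|=0.85972 <1
  x=-2.767: |R|=0.77872 <1
  x=-2.047: |R|=0.34624 <1
  x=-1.664: |R|=0.25666 <1
  x=-3.493: |R|=1.56385 >1
  x=-3.197: |R|=1.20142 >1
Stable set (-3.0075, 0).

(-3.0075, 0).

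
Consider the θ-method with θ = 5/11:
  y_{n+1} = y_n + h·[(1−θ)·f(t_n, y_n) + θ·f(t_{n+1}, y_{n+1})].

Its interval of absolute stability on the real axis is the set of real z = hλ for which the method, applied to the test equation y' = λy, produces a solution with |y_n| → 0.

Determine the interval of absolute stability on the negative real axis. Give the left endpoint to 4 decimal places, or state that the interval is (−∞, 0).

z∈(-22.0000,0).

Test eqn y'=λy, z=hλ:
  y_{n+1} = y_n + z·[6/11·y_n + 5/11·y_{n+1}] ⇒ (1 − 5/11z)y_{n+1} = (1 + 6/11z)y_n
  Hence R(z) = (1 + 6/11z)/(1 − 5/11z).

Find x<0 with |R(x)|<1.
x=-0.32: |R|=0.7206
R=−1: 1+6/11x = −1+5/11x ⇒ -1/11x=2 ⇒ x=2/(-1/11)=-22.0000
Confirm numerically:
  x=-11.175: |R|=0.83813 <1
  x=-10.062: |R|=0.80528 <1
  x=-9.861: |R|=0.79871 <1
  x=-22.516: |R|=1.00418 >1
  x=-22.220: |R|=1.00180 >1
  x=-22.020: |R|=1.00017 >1
Stable set (-22.0000, 0).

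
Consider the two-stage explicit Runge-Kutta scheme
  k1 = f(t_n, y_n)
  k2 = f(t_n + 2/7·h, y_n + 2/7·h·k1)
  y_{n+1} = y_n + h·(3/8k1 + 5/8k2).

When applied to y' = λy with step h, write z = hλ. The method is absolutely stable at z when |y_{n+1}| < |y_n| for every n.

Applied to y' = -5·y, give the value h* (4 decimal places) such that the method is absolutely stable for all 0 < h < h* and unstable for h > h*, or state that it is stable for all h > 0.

(-5.6000,0); λ=-5 ⇒ h* = (28/5)/5 = 1.1200.

On y'=λy, z=hλ:
  k1=λy_n ⇒ h·k1=z·y_n;  k2=λ(1+2/7z)y_n ⇒ h·k2=z(1+2/7z)y_n
  y_{n+1}/y_n = 1 + 3/8z + 5/8z(1+2/7z) = 1 + z + 5/28z²
  ⇒ R(z) = 1 + z + 5/28z².

Need |R(x)|<1, x<0.
x=-0.44: |R|=0.5946
R=1: x+5/28x²=0 ⇒ x=−28/5=-5.6000; min R=1−1/(4·5/28)=-0.4000>−1
Confirm numerically:
  x=-5.221: |R|=0.64665 <1
  x=-5.216: |R|=0.64233 <1
  x=-4.081: |R|=0.10697 <1
  x=-2.441: |R|=0.37699 <1
  x=-6.145: |R|=1.59804 >1
  x=-6.001: |R|=1.42971 >1
Stable set (-5.6000, 0).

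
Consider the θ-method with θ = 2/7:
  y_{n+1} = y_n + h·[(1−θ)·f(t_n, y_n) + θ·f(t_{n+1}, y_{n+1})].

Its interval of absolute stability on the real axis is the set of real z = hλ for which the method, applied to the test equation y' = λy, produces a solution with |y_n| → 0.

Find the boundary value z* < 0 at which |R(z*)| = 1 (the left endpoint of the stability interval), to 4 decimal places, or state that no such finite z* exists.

With y'=λy (z=hλ):
  y_{n+1} = y_n + z·[5/7·y_n + 2/7·y_{n+1}] ⇒ (1 − 2/7z)y_{n+1} = (1 + 5/7z)y_n
  R(z) = (1 + 5/7z)/(1 − 2/7z).

Find x<0 with |R(x)|<1.
x=-0.35: |R|=0.6818
R=−1: 1+5/7x = −1+2/7x ⇒ -3/7x=2 ⇒ x=2/(-3/7)=-4.6667
Confirm numerically:
  x=-3.878: |R|=0.83966 <1
  x=-3.809: |R|=0.82398 <1
  x=-2.570: |R|=0.48188 <1
  x=-2.072: |R|=0.30151 <1
  x=-5.267: |R|=1.10271 >1
  x=-4.812: |R|=1.02623 >1
So |R|<1 on (-4.6667, 0).

left endpoint -4.6667.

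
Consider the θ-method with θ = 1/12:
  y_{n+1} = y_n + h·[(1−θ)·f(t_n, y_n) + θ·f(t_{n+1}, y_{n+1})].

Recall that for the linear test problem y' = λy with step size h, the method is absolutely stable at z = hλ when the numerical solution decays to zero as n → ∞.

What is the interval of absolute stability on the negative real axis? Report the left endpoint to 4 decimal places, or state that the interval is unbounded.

z∈(-2.4000,0).

Test eqn y'=λy, z=hλ:
  y_{n+1} = y_n + z·[11/12·y_n + 1/12·y_{n+1}] ⇒ (1 − 1/12z)y_{n+1} = (1 + 11/12z)y_n
  R(z) = (1 + 11/12z)/(1 − 1/12z).

Boundary: |R(x)|=1, x<0.
x=-0.71: |R|=0.3297
R=−1: 1+11/12x = −1+1/12x ⇒ -5/6x=2 ⇒ x=2/(-5/6)=-2.4000
Confirm numerically:
  x=-1.765: |R|=0.53869 <1
  x=-1.699: |R|=0.48828 <1
  x=-1.623: |R|=0.42964 <1
  x=-1.318: |R|=0.18757 <1
  x=-2.970: |R|=1.38076 >1
  x=-2.754: |R|=1.23993 >1
  x=-2.511: |R|=1.07649 >1
Interval (-2.4000, 0).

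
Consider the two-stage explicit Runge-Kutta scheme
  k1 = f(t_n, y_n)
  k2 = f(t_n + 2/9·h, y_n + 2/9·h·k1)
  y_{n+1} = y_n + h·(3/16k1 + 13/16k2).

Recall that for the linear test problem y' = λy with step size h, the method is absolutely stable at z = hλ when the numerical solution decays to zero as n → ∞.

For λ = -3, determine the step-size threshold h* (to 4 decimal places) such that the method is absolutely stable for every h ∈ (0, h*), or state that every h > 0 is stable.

Test eqn y'=λy, z=hλ:
  k1=λy_n ⇒ h·k1=z·y_n;  k2=λ(1+2/9z)y_n ⇒ h·k2=z(1+2/9z)y_n
  y_{n+1}/y_n = 1 + 3/16z + 13/16z(1+2/9z) = 1 + z + 13/72z²
  R(z) = 1 + z + 13/72z².

Solve |R(x)|<1 on ℝ⁻.
x=-1.33: |R|=0.0106
R=1: x+13/72x²=0 ⇒ x=−72/13=-5.5385; min R=1−1/(4·13/72)=-0.3846>−1
Confirm numerically:
  x=-4.508: |R|=0.16126 <1
  x=-3.872: |R|=0.16504 <1
  x=-3.564: |R|=0.27057 <1
  x=-5.966: |R|=1.46054 >1
  x=-5.568: |R|=1.02970 >1
Interval (-5.5385, 0).

(-5.5385,0); λ=-3 ⇒ h* = (72/13)/3 = 1.8462.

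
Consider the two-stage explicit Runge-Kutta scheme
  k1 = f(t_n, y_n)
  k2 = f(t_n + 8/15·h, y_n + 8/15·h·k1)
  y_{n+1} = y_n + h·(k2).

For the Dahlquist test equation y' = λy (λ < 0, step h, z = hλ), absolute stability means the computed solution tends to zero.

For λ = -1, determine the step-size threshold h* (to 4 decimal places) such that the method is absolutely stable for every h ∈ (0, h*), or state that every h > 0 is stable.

(-1.8750,0); λ=-1 ⇒ h* = (15/8)/1 = 1.8750.

Test eqn y'=λy, z=hλ:
  k1=λy_n ⇒ h·k1=z·y_n;  k2=λ(1+8/15z)y_n ⇒ h·k2=z(1+8/15z)y_n
  y_{n+1}/y_n = 1 + z(1+8/15z) = 1 + z + 8/15z²
  Hence R(z) = 1 + z + 8/15z².

Find x<0 with |R(x)|<1.
x=-0.48: |R|=0.6429
R=1: x+8/15x²=0 ⇒ x=−15/8=-1.8750; min R=1−1/(4·8/15)=0.5312>−1
Confirm numerically:
  x=-1.182: |R|=0.56313 <1
  x=-0.895: |R|=0.53221 <1
  x=-0.754: |R|=0.54921 <1
  x=-2.338: |R|=1.57733 >1
  x=-2.135: |R|=1.29605 >1
So |R|<1 on (-1.8750, 0).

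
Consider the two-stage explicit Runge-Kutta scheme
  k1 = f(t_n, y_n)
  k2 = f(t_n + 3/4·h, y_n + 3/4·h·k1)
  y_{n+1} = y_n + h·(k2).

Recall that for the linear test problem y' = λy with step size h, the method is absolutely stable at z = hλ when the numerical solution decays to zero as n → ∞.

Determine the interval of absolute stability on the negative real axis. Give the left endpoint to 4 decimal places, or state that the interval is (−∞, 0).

z∈(-1.3333,0).

On y'=λy, z=hλ:
  k1=λy_n ⇒ h·k1=z·y_n;  k2=λ(1+3/4z)y_n ⇒ h·k2=z(1+3/4z)y_n
  y_{n+1}/y_n = 1 + z(1+3/4z) = 1 + z + 3/4z²
  Hence R(z) = 1 + z + 3/4z².

Find x<0 with |R(x)|<1.
x=-0.8: |R|=0.6800
R=1: x+3/4x²=0 ⇒ x=−4/3=-1.3333; min R=1−1/(4·3/4)=0.6667>−1
Confirm numerically:
  x=-0.987: |R|=0.74363 <1
  x=-0.880: |R|=0.70080 <1
  x=-0.747: |R|=0.67151 <1
  x=-1.816: |R|=1.65739 >1
  x=-1.814: |R|=1.65395 >1
  x=-1.355: |R|=1.02202 >1
So |R|<1 on (-1.3333, 0).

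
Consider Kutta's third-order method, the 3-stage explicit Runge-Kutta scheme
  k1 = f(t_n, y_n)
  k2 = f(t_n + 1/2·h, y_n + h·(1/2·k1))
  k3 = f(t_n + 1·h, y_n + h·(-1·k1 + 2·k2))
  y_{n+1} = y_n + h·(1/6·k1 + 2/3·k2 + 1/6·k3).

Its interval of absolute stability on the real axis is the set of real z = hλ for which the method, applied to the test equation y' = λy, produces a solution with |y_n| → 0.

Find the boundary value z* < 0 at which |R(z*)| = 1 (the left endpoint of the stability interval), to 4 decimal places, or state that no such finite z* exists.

left endpoint -2.5127.

With y'=λy (z=hλ):
  order 3, 3-stage ⇒ R(z)=1+z+z^2/2+z^3/6
  (e.g. R(-0.94)=0.36337, |R|=0.36337)

Boundary: |R(x)|=1, x<0.
x=-0.94: |R|=0.3634
|R(-2.46)|=0.9154 |R(-1.98)|=0.3135 |R(-0.54)|=0.5796
Bisect:
  x_lo=-2.8627 |R|=1.6752  x_hi=-0.1155 |R|=0.8909
  mid=-1.48908 |R|=0.06929 →hi
  mid=-2.17589 |R|=0.52560 →hi
  mid=-2.51929 |R|=1.01080 →lo
  mid=-2.34759 |R|=0.74834 →hi
  mid=-2.43344 |R|=0.87429 →hi
  mid=-2.47637 |R|=0.94118 →hi
  mid=-2.49783 |R|=0.97565 →hi
  ...
  [-2.51276,-2.51259] ⇒ x*=-2.5127
So |R|<1 on (-2.5127, 0).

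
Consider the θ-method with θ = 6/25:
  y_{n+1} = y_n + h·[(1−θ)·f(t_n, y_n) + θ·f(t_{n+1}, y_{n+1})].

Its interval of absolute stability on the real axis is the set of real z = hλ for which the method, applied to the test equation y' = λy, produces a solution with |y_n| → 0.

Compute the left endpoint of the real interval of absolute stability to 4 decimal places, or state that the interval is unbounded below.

left endpoint -3.8462.

On y'=λy, z=hλ:
  y_{n+1} = y_n + z·[19/25·y_n + 6/25·y_{n+1}] ⇒ (1 − 6/25z)y_{n+1} = (1 + 19/25z)y_n
  Hence R(z) = (1 + 19/25z)/(1 − 6/25z).

Need |R(x)|<1, x<0.
x=-0.67: |R|=0.4228
R=−1: 1+19/25x = −1+6/25x ⇒ -13/25x=2 ⇒ x=2/(-13/25)=-3.8462
Confirm numerically:
  x=-2.964: |R|=0.73196 <1
  x=-2.516: |R|=0.56874 <1
  x=-2.257: |R|=0.46399 <1
  x=-4.031: |R|=1.04886 >1
  x=-3.953: |R|=1.02851 >1
So |R|<1 on (-3.8462, 0).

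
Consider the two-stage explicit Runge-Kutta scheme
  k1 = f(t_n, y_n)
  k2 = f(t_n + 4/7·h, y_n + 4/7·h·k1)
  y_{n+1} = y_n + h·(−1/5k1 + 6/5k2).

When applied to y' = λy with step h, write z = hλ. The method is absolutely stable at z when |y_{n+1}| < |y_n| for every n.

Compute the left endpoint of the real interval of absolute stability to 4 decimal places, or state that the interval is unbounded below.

left endpoint -1.4583.

Test eqn y'=λy, z=hλ:
  k1=λy_n ⇒ h·k1=z·y_n;  k2=λ(1+4/7z)y_n ⇒ h·k2=z(1+4/7z)y_n
  y_{n+1}/y_n = 1 − 1/5z + 6/5z(1+4/7z) = 1 + z + 24/35z²
  R(z) = 1 + z + 24/35z².

Boundary: |R(x)|=1, x<0.
x=-0.5: |R|=0.6714
R=1: x+24/35x²=0 ⇒ x=−35/24=-1.4583; min R=1−1/(4·24/35)=0.6354>−1
Confirm numerically:
  x=-1.199: |R|=0.78678 <1
  x=-1.141: |R|=0.75172 <1
  x=-0.805: |R|=0.63936 <1
  x=-1.899: |R|=1.57382 >1
  x=-1.691: |R|=1.26979 >1
Interval (-1.4583, 0).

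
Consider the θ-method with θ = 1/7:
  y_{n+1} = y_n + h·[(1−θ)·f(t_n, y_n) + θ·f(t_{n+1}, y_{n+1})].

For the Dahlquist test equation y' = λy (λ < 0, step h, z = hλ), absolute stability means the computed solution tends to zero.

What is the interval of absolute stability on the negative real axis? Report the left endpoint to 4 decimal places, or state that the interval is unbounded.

Test eqn y'=λy, z=hλ:
  y_{n+1} = y_n + z·[6/7·y_n + 1/7·y_{n+1}] ⇒ (1 − 1/7z)y_{n+1} = (1 + 6/7z)y_n
  so R(z) = (1 + 6/7z)/(1 − 1/7z).

Boundary: |R(x)|=1, x<0.
x=-0.54: |R|=0.4987
R=−1: 1+6/7x = −1+1/7x ⇒ -5/7x=2 ⇒ x=2/(-5/7)=-2.8000
Confirm numerically:
  x=-2.752: |R|=0.97539 <1
  x=-1.993: |R|=0.55132 <1
  x=-1.787: |R|=0.42358 <1
  x=-1.627: |R|=0.32016 <1
  x=-3.372: |R|=1.27574 >1
  x=-3.320: |R|=1.25194 >1
Stable set (-2.8000, 0).

(-2.8000, 0).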